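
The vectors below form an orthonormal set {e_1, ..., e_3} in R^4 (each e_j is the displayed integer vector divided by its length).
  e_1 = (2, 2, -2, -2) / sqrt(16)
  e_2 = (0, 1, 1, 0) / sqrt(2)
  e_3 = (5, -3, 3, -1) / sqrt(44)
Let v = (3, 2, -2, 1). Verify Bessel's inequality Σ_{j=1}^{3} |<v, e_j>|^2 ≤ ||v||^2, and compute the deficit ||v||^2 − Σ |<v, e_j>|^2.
Σ |<v, e_j>|^2 = 100/11; ||v||^2 = 18; deficit = 98/11

Write each e_j = u_j / sqrt(<u_j, u_j>) where u_j is the displayed integer vector. Then <v, e_j> = <v, u_j> / sqrt(<u_j, u_j>), so |<v, e_j>|^2 = <v, u_j>^2 / <u_j, u_j>.
Coefficients: <v, e_1> = 12/sqrt(16), <v, e_2> = 0/sqrt(2), <v, e_3> = 2/sqrt(44).
Square and sum: Σ |<v, e_j>|^2 = 100/11.
Compute ||v||^2 = v·v = 18.
Deficit = 18 − 100/11 = 98/11 ≥ 0, confirming Bessel's inequality. (The deficit equals ||v − Σ <v,e_j> e_j||^2, the squared distance from v to span{e_j}.)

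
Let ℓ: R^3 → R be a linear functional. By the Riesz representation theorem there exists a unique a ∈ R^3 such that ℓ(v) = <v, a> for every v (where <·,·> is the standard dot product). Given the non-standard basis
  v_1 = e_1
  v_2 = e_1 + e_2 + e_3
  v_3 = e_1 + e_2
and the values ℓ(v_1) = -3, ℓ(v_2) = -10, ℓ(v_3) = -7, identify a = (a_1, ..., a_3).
a = (-3, -4, -3)

Write a = (a_1, ..., a_3) in the standard basis. For each basis vector v_i, ℓ(v_i) = <v_i, a> is a linear equation in the a_j's. Collect the n equations into a matrix system V a = ℓ, where row i of V is v_i (expressed in the standard basis). Since V is invertible (lower-triangular with 1s on the diagonal, up to permutation), solve by back-substitution:
  V =
[[1, 0, 0],
 [1, 1, 1],
 [1, 1, 0]]
  V a = (-3, -10, -7)
Solving gives a = (-3, -4, -3).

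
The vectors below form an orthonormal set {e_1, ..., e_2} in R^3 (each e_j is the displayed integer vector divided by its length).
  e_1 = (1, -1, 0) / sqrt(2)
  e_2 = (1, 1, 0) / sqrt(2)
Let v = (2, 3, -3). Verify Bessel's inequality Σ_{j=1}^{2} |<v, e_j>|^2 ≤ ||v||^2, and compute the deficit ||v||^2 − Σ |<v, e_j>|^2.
Σ |<v, e_j>|^2 = 13; ||v||^2 = 22; deficit = 9

Write each e_j = u_j / sqrt(<u_j, u_j>) where u_j is the displayed integer vector. Then <v, e_j> = <v, u_j> / sqrt(<u_j, u_j>), so |<v, e_j>|^2 = <v, u_j>^2 / <u_j, u_j>.
Coefficients: <v, e_1> = -1/sqrt(2), <v, e_2> = 5/sqrt(2).
Square and sum: Σ |<v, e_j>|^2 = 13.
Compute ||v||^2 = v·v = 22.
Deficit = 22 − 13 = 9 ≥ 0, confirming Bessel's inequality. (The deficit equals ||v − Σ <v,e_j> e_j||^2, the squared distance from v to span{e_j}.)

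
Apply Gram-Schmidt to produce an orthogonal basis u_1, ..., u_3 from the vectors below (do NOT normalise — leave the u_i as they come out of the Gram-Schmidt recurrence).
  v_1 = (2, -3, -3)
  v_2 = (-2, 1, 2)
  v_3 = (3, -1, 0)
Orthogonal basis:
  u_1 = (2, -3, -3)
  u_2 = (-9/11, -17/22, 5/22)
  u_3 = (33/29, -22/29, 44/29)

Apply the Gram-Schmidt recurrence
  u_1 = v_1
  u_i = v_i − Σ_{j<i} ((v_i · u_j) / (u_j · u_j)) · u_j.

Step by step this gives:
  u_1 = (2, -3, -3)
  u_2 = (-9/11, -17/22, 5/22)
  u_3 = (33/29, -22/29, 44/29)

Orthogonality check:
  u_2 · u_1 = 0 (should be 0)
  u_3 · u_1 = 0 (should be 0)
  u_3 · u_2 = 0 (should be 0)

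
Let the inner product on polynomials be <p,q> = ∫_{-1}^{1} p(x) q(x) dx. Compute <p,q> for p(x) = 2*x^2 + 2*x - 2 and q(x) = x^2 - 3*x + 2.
<p,q> = -148/15

Expand the product: p(x)·q(x) = 2*x^4 - 4*x^3 - 4*x^2 + 10*x - 4.
∫_{-1}^{1} of each monomial x^k gives [2/(k+1) if k even, 0 if k odd]. Integrating term-by-term (or equivalently evaluating the antiderivative F(x) = 2*x^5/5 - x^4 - 4*x^3/3 + 5*x^2 - 4*x at the endpoints):
  F(1) − F(−1) = -14/15 − (134/15) = -148/15.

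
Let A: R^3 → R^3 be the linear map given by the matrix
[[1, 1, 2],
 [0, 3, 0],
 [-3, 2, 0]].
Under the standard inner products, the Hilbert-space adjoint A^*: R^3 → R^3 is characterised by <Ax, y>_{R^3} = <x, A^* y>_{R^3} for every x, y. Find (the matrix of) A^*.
A^* = A^T =
[[1, 0, -3],
 [1, 3, 2],
 [2, 0, 0]]

For real matrices with standard dot products, the defining identity <Ax, y> = <x, A^* y> gives (Ax)^T y = x^T (A^*) y, i.e. x^T A^T y = x^T (A^*) y. Since this holds for all x, y, we must have A^* = A^T. Therefore
A^* =
[[1, 0, -3],
 [1, 3, 2],
 [2, 0, 0]].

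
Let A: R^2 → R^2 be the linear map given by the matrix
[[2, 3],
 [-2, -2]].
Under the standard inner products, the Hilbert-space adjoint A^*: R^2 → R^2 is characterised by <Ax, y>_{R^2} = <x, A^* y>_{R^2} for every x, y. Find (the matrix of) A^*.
A^* = A^T =
[[2, -2],
 [3, -2]]

For real matrices with standard dot products, the defining identity <Ax, y> = <x, A^* y> gives (Ax)^T y = x^T (A^*) y, i.e. x^T A^T y = x^T (A^*) y. Since this holds for all x, y, we must have A^* = A^T. Therefore
A^* =
[[2, -2],
 [3, -2]].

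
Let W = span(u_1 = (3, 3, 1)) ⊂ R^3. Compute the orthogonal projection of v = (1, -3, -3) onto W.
proj_W(v) = (-27/19, -27/19, -9/19)

Set up U = [u_1 | ... | u_1] ∈ R^(3×1). The projector onto W = col(U) is P = U (U^T U)^(-1) U^T.
Compute U^T U =
  [19],
and U^T v = (-9).
Solve U^T U · c = U^T v for the coefficients: c = (-9/19). The projection is proj_W(v) = U c.
Check: (v - proj_W(v)) · u_1 = 0  (should be 0).
Result: proj_W(v) = (-27/19, -27/19, -9/19).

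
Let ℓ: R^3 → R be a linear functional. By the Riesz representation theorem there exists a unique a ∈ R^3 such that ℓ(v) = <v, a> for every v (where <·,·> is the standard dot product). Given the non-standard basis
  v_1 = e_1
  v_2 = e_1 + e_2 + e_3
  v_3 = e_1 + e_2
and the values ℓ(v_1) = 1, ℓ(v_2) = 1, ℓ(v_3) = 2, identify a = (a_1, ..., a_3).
a = (1, 1, -1)

Write a = (a_1, ..., a_3) in the standard basis. For each basis vector v_i, ℓ(v_i) = <v_i, a> is a linear equation in the a_j's. Collect the n equations into a matrix system V a = ℓ, where row i of V is v_i (expressed in the standard basis). Since V is invertible (lower-triangular with 1s on the diagonal, up to permutation), solve by back-substitution:
  V =
[[1, 0, 0],
 [1, 1, 1],
 [1, 1, 0]]
  V a = (1, 1, 2)
Solving gives a = (1, 1, -1).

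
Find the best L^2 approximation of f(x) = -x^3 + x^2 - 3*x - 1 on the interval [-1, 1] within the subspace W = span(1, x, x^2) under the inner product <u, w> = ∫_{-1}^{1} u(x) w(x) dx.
g(x) = x^2 - 18*x/5 - 1

The best approximation g ∈ W is the orthogonal projection of f onto W. Writing g = a_0 + a_1 x + a_2 x^2, the coefficients solve the normal equations G · a = b where
  G_{ij} = <φ_i, φ_j> and b_i = <f, φ_i>, with φ_0 = 1, φ_1 = x, φ_2 = x^2.
G =
  [2, 0, 2/3]
  [0, 2/3, 0]
  [2/3, 0, 2/5],
b = (-4/3, -12/5, -4/15).
Solving gives a_0 = -1, a_1 = -18/5, a_2 = 1, so
  g(x) = x^2 - 18*x/5 - 1.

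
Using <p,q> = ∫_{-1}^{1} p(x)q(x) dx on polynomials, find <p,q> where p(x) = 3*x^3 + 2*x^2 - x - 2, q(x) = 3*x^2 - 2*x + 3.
<p,q> = -32/3

Expand the product: p(x)·q(x) = 9*x^5 + 2*x^3 + 2*x^2 + x - 6.
∫_{-1}^{1} of each monomial x^k gives [2/(k+1) if k even, 0 if k odd]. Integrating term-by-term (or equivalently evaluating the antiderivative F(x) = 3*x^6/2 + x^4/2 + 2*x^3/3 + x^2/2 - 6*x at the endpoints):
  F(1) − F(−1) = -17/6 − (47/6) = -32/3.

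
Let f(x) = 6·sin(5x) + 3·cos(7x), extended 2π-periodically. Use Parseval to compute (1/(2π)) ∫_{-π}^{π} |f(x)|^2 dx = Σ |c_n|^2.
Σ |c_n|^2 = 45/2

Expand |f|^2 and use orthogonality of {sin(nx), cos(mx)} on [-π, π]:
  ∫_{-π}^{π} sin(nx)^2 dx = π, ∫ cos(mx)^2 dx = π, and cross terms integrate to 0.
So ∫_{-π}^{π} f(x)^2 dx = 6^2 · π + 3^2 · π = (36 + 9)π.
Divide by 2π: (36 + 9)/2 = 45/2.
By Parseval, this equals Σ |c_n|^2.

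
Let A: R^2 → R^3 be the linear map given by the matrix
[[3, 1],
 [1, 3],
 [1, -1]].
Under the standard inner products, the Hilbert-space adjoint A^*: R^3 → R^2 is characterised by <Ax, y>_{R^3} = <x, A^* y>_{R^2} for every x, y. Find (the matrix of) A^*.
A^* = A^T =
[[3, 1, 1],
 [1, 3, -1]]

For real matrices with standard dot products, the defining identity <Ax, y> = <x, A^* y> gives (Ax)^T y = x^T (A^*) y, i.e. x^T A^T y = x^T (A^*) y. Since this holds for all x, y, we must have A^* = A^T. Therefore
A^* =
[[3, 1, 1],
 [1, 3, -1]].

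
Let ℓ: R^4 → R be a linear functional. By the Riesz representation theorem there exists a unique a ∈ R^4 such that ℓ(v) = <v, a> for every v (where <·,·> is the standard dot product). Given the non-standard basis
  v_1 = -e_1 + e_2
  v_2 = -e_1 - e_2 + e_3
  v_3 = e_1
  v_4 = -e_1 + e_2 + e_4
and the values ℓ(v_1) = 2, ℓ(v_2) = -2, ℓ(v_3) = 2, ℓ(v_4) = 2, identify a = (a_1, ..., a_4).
a = (2, 4, 4, 0)

Write a = (a_1, ..., a_4) in the standard basis. For each basis vector v_i, ℓ(v_i) = <v_i, a> is a linear equation in the a_j's. Collect the n equations into a matrix system V a = ℓ, where row i of V is v_i (expressed in the standard basis). Since V is invertible (lower-triangular with 1s on the diagonal, up to permutation), solve by back-substitution:
  V =
[[-1, 1, 0, 0],
 [-1, -1, 1, 0],
 [1, 0, 0, 0],
 [-1, 1, 0, 1]]
  V a = (2, -2, 2, 2)
Solving gives a = (2, 4, 4, 0).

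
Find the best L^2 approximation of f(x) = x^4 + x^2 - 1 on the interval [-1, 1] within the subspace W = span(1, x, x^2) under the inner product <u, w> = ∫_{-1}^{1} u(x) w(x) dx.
g(x) = 13*x^2/7 - 38/35

The best approximation g ∈ W is the orthogonal projection of f onto W. Writing g = a_0 + a_1 x + a_2 x^2, the coefficients solve the normal equations G · a = b where
  G_{ij} = <φ_i, φ_j> and b_i = <f, φ_i>, with φ_0 = 1, φ_1 = x, φ_2 = x^2.
G =
  [2, 0, 2/3]
  [0, 2/3, 0]
  [2/3, 0, 2/5],
b = (-14/15, 0, 2/105).
Solving gives a_0 = -38/35, a_1 = 0, a_2 = 13/7, so
  g(x) = 13*x^2/7 - 38/35.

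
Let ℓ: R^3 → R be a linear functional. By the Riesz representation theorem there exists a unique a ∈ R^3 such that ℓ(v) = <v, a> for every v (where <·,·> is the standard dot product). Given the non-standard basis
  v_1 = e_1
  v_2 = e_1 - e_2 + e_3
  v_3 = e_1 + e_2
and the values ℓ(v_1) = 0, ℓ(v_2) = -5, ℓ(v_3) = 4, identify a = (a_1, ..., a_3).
a = (0, 4, -1)

Write a = (a_1, ..., a_3) in the standard basis. For each basis vector v_i, ℓ(v_i) = <v_i, a> is a linear equation in the a_j's. Collect the n equations into a matrix system V a = ℓ, where row i of V is v_i (expressed in the standard basis). Since V is invertible (lower-triangular with 1s on the diagonal, up to permutation), solve by back-substitution:
  V =
[[1, 0, 0],
 [1, -1, 1],
 [1, 1, 0]]
  V a = (0, -5, 4)
Solving gives a = (0, 4, -1).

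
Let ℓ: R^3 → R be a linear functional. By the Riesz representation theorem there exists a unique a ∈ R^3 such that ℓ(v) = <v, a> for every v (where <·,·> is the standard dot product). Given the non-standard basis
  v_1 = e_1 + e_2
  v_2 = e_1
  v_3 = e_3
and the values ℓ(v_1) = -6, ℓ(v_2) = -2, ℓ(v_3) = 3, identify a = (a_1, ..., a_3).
a = (-2, -4, 3)

Write a = (a_1, ..., a_3) in the standard basis. For each basis vector v_i, ℓ(v_i) = <v_i, a> is a linear equation in the a_j's. Collect the n equations into a matrix system V a = ℓ, where row i of V is v_i (expressed in the standard basis). Since V is invertible (lower-triangular with 1s on the diagonal, up to permutation), solve by back-substitution:
  V =
[[1, 1, 0],
 [1, 0, 0],
 [0, 0, 1]]
  V a = (-6, -2, 3)
Solving gives a = (-2, -4, 3).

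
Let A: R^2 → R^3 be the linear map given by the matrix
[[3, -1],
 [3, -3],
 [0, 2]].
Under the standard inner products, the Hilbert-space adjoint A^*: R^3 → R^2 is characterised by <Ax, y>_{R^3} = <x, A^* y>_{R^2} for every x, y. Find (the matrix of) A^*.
A^* = A^T =
[[3, 3, 0],
 [-1, -3, 2]]

For real matrices with standard dot products, the defining identity <Ax, y> = <x, A^* y> gives (Ax)^T y = x^T (A^*) y, i.e. x^T A^T y = x^T (A^*) y. Since this holds for all x, y, we must have A^* = A^T. Therefore
A^* =
[[3, 3, 0],
 [-1, -3, 2]].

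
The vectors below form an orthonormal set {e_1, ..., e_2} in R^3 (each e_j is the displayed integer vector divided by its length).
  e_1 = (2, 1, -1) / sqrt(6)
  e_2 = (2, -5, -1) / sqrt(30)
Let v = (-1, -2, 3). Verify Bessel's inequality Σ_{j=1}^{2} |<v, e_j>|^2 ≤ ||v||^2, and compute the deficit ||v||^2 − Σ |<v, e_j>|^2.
Σ |<v, e_j>|^2 = 9; ||v||^2 = 14; deficit = 5

Write each e_j = u_j / sqrt(<u_j, u_j>) where u_j is the displayed integer vector. Then <v, e_j> = <v, u_j> / sqrt(<u_j, u_j>), so |<v, e_j>|^2 = <v, u_j>^2 / <u_j, u_j>.
Coefficients: <v, e_1> = -7/sqrt(6), <v, e_2> = 5/sqrt(30).
Square and sum: Σ |<v, e_j>|^2 = 9.
Compute ||v||^2 = v·v = 14.
Deficit = 14 − 9 = 5 ≥ 0, confirming Bessel's inequality. (The deficit equals ||v − Σ <v,e_j> e_j||^2, the squared distance from v to span{e_j}.)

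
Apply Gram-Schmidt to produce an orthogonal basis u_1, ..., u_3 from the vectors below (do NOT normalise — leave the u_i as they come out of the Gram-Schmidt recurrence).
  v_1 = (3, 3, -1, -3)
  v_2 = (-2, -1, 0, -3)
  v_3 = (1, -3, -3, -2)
Orthogonal basis:
  u_1 = (3, 3, -1, -3)
  u_2 = (-2, -1, 0, -3)
  u_3 = (47/28, -79/28, -81/28, -5/28)

Apply the Gram-Schmidt recurrence
  u_1 = v_1
  u_i = v_i − Σ_{j<i} ((v_i · u_j) / (u_j · u_j)) · u_j.

Step by step this gives:
  u_1 = (3, 3, -1, -3)
  u_2 = (-2, -1, 0, -3)
  u_3 = (47/28, -79/28, -81/28, -5/28)

Orthogonality check:
  u_2 · u_1 = 0 (should be 0)
  u_3 · u_1 = 0 (should be 0)
  u_3 · u_2 = 0 (should be 0)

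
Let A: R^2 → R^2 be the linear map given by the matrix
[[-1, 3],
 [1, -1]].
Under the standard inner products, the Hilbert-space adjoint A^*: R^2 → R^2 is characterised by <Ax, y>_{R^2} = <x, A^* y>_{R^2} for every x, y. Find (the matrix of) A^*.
A^* = A^T =
[[-1, 1],
 [3, -1]]

For real matrices with standard dot products, the defining identity <Ax, y> = <x, A^* y> gives (Ax)^T y = x^T (A^*) y, i.e. x^T A^T y = x^T (A^*) y. Since this holds for all x, y, we must have A^* = A^T. Therefore
A^* =
[[-1, 1],
 [3, -1]].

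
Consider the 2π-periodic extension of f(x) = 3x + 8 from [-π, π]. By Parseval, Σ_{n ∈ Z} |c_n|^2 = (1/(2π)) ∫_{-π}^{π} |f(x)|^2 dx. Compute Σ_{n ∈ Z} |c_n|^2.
Σ |c_n|^2 = 3π^2 + 64

Expand and integrate term by term over [-π, π]:
  ∫ (3x)^2 dx = 9·(2π^3/3); ∫ 2·3·(8)·x dx = 0 (odd integrand); ∫ 8^2 dx = 64·2π.
So (1/(2π)) ∫_{-π}^{π} (3x + 8)^2 dx = 9π^2/3 + 64 = 3π^2 + 64.
Parseval ⇒ Σ |c_n|^2 = 3π^2 + 64.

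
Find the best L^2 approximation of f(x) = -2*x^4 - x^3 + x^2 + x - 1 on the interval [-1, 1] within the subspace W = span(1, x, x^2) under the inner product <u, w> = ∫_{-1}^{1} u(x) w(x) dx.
g(x) = -5*x^2/7 + 2*x/5 - 29/35

The best approximation g ∈ W is the orthogonal projection of f onto W. Writing g = a_0 + a_1 x + a_2 x^2, the coefficients solve the normal equations G · a = b where
  G_{ij} = <φ_i, φ_j> and b_i = <f, φ_i>, with φ_0 = 1, φ_1 = x, φ_2 = x^2.
G =
  [2, 0, 2/3]
  [0, 2/3, 0]
  [2/3, 0, 2/5],
b = (-32/15, 4/15, -88/105).
Solving gives a_0 = -29/35, a_1 = 2/5, a_2 = -5/7, so
  g(x) = -5*x^2/7 + 2*x/5 - 29/35.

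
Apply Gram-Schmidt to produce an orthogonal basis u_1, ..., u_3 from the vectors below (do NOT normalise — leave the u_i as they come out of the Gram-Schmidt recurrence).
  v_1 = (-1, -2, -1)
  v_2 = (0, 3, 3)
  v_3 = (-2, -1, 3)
Orthogonal basis:
  u_1 = (-1, -2, -1)
  u_2 = (-3/2, 0, 3/2)
  u_3 = (2/3, -2/3, 2/3)

Apply the Gram-Schmidt recurrence
  u_1 = v_1
  u_i = v_i − Σ_{j<i} ((v_i · u_j) / (u_j · u_j)) · u_j.

Step by step this gives:
  u_1 = (-1, -2, -1)
  u_2 = (-3/2, 0, 3/2)
  u_3 = (2/3, -2/3, 2/3)

Orthogonality check:
  u_2 · u_1 = 0 (should be 0)
  u_3 · u_1 = 0 (should be 0)
  u_3 · u_2 = 0 (should be 0)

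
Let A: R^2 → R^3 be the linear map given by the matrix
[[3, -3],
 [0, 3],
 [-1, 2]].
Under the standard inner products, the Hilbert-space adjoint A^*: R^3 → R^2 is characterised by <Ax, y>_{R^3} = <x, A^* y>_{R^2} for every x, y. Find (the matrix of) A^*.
A^* = A^T =
[[3, 0, -1],
 [-3, 3, 2]]

For real matrices with standard dot products, the defining identity <Ax, y> = <x, A^* y> gives (Ax)^T y = x^T (A^*) y, i.e. x^T A^T y = x^T (A^*) y. Since this holds for all x, y, we must have A^* = A^T. Therefore
A^* =
[[3, 0, -1],
 [-3, 3, 2]].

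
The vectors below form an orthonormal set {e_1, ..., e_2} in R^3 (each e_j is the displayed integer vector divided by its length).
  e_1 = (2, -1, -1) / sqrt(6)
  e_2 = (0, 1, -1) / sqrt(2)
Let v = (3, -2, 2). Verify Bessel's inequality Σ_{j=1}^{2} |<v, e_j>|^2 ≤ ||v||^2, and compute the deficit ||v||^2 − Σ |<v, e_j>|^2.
Σ |<v, e_j>|^2 = 14; ||v||^2 = 17; deficit = 3

Write each e_j = u_j / sqrt(<u_j, u_j>) where u_j is the displayed integer vector. Then <v, e_j> = <v, u_j> / sqrt(<u_j, u_j>), so |<v, e_j>|^2 = <v, u_j>^2 / <u_j, u_j>.
Coefficients: <v, e_1> = 6/sqrt(6), <v, e_2> = -4/sqrt(2).
Square and sum: Σ |<v, e_j>|^2 = 14.
Compute ||v||^2 = v·v = 17.
Deficit = 17 − 14 = 3 ≥ 0, confirming Bessel's inequality. (The deficit equals ||v − Σ <v,e_j> e_j||^2, the squared distance from v to span{e_j}.)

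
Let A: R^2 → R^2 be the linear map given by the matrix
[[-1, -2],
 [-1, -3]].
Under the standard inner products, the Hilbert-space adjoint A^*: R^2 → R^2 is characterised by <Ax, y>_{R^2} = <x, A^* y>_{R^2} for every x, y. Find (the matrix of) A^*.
A^* = A^T =
[[-1, -1],
 [-2, -3]]

For real matrices with standard dot products, the defining identity <Ax, y> = <x, A^* y> gives (Ax)^T y = x^T (A^*) y, i.e. x^T A^T y = x^T (A^*) y. Since this holds for all x, y, we must have A^* = A^T. Therefore
A^* =
[[-1, -1],
 [-2, -3]].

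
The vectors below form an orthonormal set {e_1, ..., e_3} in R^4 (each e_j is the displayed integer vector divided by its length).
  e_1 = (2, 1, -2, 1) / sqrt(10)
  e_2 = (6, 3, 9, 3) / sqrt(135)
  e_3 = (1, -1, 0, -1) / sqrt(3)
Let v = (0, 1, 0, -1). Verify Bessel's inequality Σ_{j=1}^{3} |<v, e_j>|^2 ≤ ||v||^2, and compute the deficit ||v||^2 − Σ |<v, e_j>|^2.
Σ |<v, e_j>|^2 = 0; ||v||^2 = 2; deficit = 2

Write each e_j = u_j / sqrt(<u_j, u_j>) where u_j is the displayed integer vector. Then <v, e_j> = <v, u_j> / sqrt(<u_j, u_j>), so |<v, e_j>|^2 = <v, u_j>^2 / <u_j, u_j>.
Coefficients: <v, e_1> = 0/sqrt(10), <v, e_2> = 0/sqrt(135), <v, e_3> = 0/sqrt(3).
Square and sum: Σ |<v, e_j>|^2 = 0.
Compute ||v||^2 = v·v = 2.
Deficit = 2 − 0 = 2 ≥ 0, confirming Bessel's inequality. (The deficit equals ||v − Σ <v,e_j> e_j||^2, the squared distance from v to span{e_j}.)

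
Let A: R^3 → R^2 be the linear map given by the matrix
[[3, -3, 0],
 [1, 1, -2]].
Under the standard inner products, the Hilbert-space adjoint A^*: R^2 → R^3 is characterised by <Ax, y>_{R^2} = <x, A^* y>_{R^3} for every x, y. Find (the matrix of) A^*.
A^* = A^T =
[[3, 1],
 [-3, 1],
 [0, -2]]

For real matrices with standard dot products, the defining identity <Ax, y> = <x, A^* y> gives (Ax)^T y = x^T (A^*) y, i.e. x^T A^T y = x^T (A^*) y. Since this holds for all x, y, we must have A^* = A^T. Therefore
A^* =
[[3, 1],
 [-3, 1],
 [0, -2]].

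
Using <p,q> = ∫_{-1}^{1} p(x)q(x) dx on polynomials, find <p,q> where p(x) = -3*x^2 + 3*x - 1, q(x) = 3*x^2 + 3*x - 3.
<p,q> = 62/5

Expand the product: p(x)·q(x) = -9*x^4 + 15*x^2 - 12*x + 3.
∫_{-1}^{1} of each monomial x^k gives [2/(k+1) if k even, 0 if k odd]. Integrating term-by-term (or equivalently evaluating the antiderivative F(x) = -9*x^5/5 + 5*x^3 - 6*x^2 + 3*x at the endpoints):
  F(1) − F(−1) = 1/5 − (-61/5) = 62/5.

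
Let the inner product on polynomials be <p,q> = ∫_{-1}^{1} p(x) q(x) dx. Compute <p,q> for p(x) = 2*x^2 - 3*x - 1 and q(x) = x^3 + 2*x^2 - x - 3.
<p,q> = 46/15

Expand the product: p(x)·q(x) = 2*x^5 + x^4 - 9*x^3 - 5*x^2 + 10*x + 3.
∫_{-1}^{1} of each monomial x^k gives [2/(k+1) if k even, 0 if k odd]. Integrating term-by-term (or equivalently evaluating the antiderivative F(x) = x^6/3 + x^5/5 - 9*x^4/4 - 5*x^3/3 + 5*x^2 + 3*x at the endpoints):
  F(1) − F(−1) = 277/60 − (31/20) = 46/15.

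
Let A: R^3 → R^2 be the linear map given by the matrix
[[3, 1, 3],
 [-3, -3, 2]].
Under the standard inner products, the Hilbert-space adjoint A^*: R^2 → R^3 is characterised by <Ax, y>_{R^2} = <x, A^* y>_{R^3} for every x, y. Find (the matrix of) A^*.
A^* = A^T =
[[3, -3],
 [1, -3],
 [3, 2]]

For real matrices with standard dot products, the defining identity <Ax, y> = <x, A^* y> gives (Ax)^T y = x^T (A^*) y, i.e. x^T A^T y = x^T (A^*) y. Since this holds for all x, y, we must have A^* = A^T. Therefore
A^* =
[[3, -3],
 [1, -3],
 [3, 2]].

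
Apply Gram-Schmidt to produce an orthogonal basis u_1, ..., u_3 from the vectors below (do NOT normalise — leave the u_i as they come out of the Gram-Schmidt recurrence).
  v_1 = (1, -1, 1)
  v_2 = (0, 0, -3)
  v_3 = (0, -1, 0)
Orthogonal basis:
  u_1 = (1, -1, 1)
  u_2 = (1, -1, -2)
  u_3 = (-1/2, -1/2, 0)

Apply the Gram-Schmidt recurrence
  u_1 = v_1
  u_i = v_i − Σ_{j<i} ((v_i · u_j) / (u_j · u_j)) · u_j.

Step by step this gives:
  u_1 = (1, -1, 1)
  u_2 = (1, -1, -2)
  u_3 = (-1/2, -1/2, 0)

Orthogonality check:
  u_2 · u_1 = 0 (should be 0)
  u_3 · u_1 = 0 (should be 0)
  u_3 · u_2 = 0 (should be 0)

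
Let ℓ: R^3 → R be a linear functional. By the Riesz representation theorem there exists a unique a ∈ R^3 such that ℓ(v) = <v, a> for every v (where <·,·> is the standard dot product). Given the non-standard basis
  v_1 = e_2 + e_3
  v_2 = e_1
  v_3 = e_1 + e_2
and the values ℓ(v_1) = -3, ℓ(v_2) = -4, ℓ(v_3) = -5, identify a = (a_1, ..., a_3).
a = (-4, -1, -2)

Write a = (a_1, ..., a_3) in the standard basis. For each basis vector v_i, ℓ(v_i) = <v_i, a> is a linear equation in the a_j's. Collect the n equations into a matrix system V a = ℓ, where row i of V is v_i (expressed in the standard basis). Since V is invertible (lower-triangular with 1s on the diagonal, up to permutation), solve by back-substitution:
  V =
[[0, 1, 1],
 [1, 0, 0],
 [1, 1, 0]]
  V a = (-3, -4, -5)
Solving gives a = (-4, -1, -2).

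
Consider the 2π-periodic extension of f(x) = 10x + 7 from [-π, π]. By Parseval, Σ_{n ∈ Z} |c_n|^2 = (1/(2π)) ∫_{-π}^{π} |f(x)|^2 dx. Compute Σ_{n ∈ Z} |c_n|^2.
Σ |c_n|^2 = 100π^2/3 + 49

Expand and integrate term by term over [-π, π]:
  ∫ (10x)^2 dx = 100·(2π^3/3); ∫ 2·10·(7)·x dx = 0 (odd integrand); ∫ 7^2 dx = 49·2π.
So (1/(2π)) ∫_{-π}^{π} (10x + 7)^2 dx = 100π^2/3 + 49 = 100π^2/3 + 49.
Parseval ⇒ Σ |c_n|^2 = 100π^2/3 + 49.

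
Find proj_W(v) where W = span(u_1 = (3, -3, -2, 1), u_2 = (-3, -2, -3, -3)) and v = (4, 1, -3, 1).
proj_W(v) = (2040/713, -1120/713, -440/713, 1048/713)

Set up U = [u_1 | ... | u_2] ∈ R^(4×2). The projector onto W = col(U) is P = U (U^T U)^(-1) U^T.
Compute U^T U =
  [23, 0]
  [0, 31],
and U^T v = (16, -8).
Solve U^T U · c = U^T v for the coefficients: c = (16/23, -8/31). The projection is proj_W(v) = U c.
Check: (v - proj_W(v)) · u_1 = 0  (should be 0).
Check: (v - proj_W(v)) · u_2 = 0  (should be 0).
Result: proj_W(v) = (2040/713, -1120/713, -440/713, 1048/713).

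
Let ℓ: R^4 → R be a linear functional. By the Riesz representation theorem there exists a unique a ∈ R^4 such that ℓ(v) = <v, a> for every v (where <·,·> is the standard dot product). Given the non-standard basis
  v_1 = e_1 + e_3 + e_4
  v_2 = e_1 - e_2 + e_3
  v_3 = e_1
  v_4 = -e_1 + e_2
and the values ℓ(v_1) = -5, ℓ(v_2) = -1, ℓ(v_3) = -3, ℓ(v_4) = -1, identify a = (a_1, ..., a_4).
a = (-3, -4, -2, 0)

Write a = (a_1, ..., a_4) in the standard basis. For each basis vector v_i, ℓ(v_i) = <v_i, a> is a linear equation in the a_j's. Collect the n equations into a matrix system V a = ℓ, where row i of V is v_i (expressed in the standard basis). Since V is invertible (lower-triangular with 1s on the diagonal, up to permutation), solve by back-substitution:
  V =
[[1, 0, 1, 1],
 [1, -1, 1, 0],
 [1, 0, 0, 0],
 [-1, 1, 0, 0]]
  V a = (-5, -1, -3, -1)
Solving gives a = (-3, -4, -2, 0).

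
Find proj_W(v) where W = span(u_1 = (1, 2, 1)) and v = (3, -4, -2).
proj_W(v) = (-7/6, -7/3, -7/6)

Set up U = [u_1 | ... | u_1] ∈ R^(3×1). The projector onto W = col(U) is P = U (U^T U)^(-1) U^T.
Compute U^T U =
  [6],
and U^T v = (-7).
Solve U^T U · c = U^T v for the coefficients: c = (-7/6). The projection is proj_W(v) = U c.
Check: (v - proj_W(v)) · u_1 = 0  (should be 0).
Result: proj_W(v) = (-7/6, -7/3, -7/6).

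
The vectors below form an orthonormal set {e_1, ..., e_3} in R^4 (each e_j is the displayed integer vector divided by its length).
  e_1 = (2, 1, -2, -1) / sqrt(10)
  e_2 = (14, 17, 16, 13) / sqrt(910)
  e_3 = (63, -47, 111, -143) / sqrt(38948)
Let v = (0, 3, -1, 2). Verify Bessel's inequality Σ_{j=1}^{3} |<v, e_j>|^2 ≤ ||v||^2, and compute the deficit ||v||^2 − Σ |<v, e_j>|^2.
Σ |<v, e_j>|^2 = 1329/107; ||v||^2 = 14; deficit = 169/107

Write each e_j = u_j / sqrt(<u_j, u_j>) where u_j is the displayed integer vector. Then <v, e_j> = <v, u_j> / sqrt(<u_j, u_j>), so |<v, e_j>|^2 = <v, u_j>^2 / <u_j, u_j>.
Coefficients: <v, e_1> = 3/sqrt(10), <v, e_2> = 61/sqrt(910), <v, e_3> = -538/sqrt(38948).
Square and sum: Σ |<v, e_j>|^2 = 1329/107.
Compute ||v||^2 = v·v = 14.
Deficit = 14 − 1329/107 = 169/107 ≥ 0, confirming Bessel's inequality. (The deficit equals ||v − Σ <v,e_j> e_j||^2, the squared distance from v to span{e_j}.)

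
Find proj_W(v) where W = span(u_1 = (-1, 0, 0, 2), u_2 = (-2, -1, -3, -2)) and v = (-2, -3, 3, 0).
proj_W(v) = (-10/43, 3/43, 9/43, 38/43)

Set up U = [u_1 | ... | u_2] ∈ R^(4×2). The projector onto W = col(U) is P = U (U^T U)^(-1) U^T.
Compute U^T U =
  [5, -2]
  [-2, 18],
and U^T v = (2, -2).
Solve U^T U · c = U^T v for the coefficients: c = (16/43, -3/43). The projection is proj_W(v) = U c.
Check: (v - proj_W(v)) · u_1 = 0  (should be 0).
Check: (v - proj_W(v)) · u_2 = 0  (should be 0).
Result: proj_W(v) = (-10/43, 3/43, 9/43, 38/43).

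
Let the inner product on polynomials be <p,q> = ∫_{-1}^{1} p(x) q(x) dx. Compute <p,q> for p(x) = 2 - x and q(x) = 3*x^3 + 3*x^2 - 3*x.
<p,q> = 24/5

Expand the product: p(x)·q(x) = -3*x^4 + 3*x^3 + 9*x^2 - 6*x.
∫_{-1}^{1} of each monomial x^k gives [2/(k+1) if k even, 0 if k odd]. Integrating term-by-term (or equivalently evaluating the antiderivative F(x) = -3*x^5/5 + 3*x^4/4 + 3*x^3 - 3*x^2 at the endpoints):
  F(1) − F(−1) = 3/20 − (-93/20) = 24/5.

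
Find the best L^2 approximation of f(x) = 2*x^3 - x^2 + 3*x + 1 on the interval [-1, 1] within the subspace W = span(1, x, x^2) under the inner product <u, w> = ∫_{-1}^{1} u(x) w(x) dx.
g(x) = -x^2 + 21*x/5 + 1

The best approximation g ∈ W is the orthogonal projection of f onto W. Writing g = a_0 + a_1 x + a_2 x^2, the coefficients solve the normal equations G · a = b where
  G_{ij} = <φ_i, φ_j> and b_i = <f, φ_i>, with φ_0 = 1, φ_1 = x, φ_2 = x^2.
G =
  [2, 0, 2/3]
  [0, 2/3, 0]
  [2/3, 0, 2/5],
b = (4/3, 14/5, 4/15).
Solving gives a_0 = 1, a_1 = 21/5, a_2 = -1, so
  g(x) = -x^2 + 21*x/5 + 1.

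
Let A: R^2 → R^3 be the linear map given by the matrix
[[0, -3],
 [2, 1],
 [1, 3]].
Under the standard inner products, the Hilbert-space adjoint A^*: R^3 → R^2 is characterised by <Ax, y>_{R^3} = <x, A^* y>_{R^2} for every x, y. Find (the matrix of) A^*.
A^* = A^T =
[[0, 2, 1],
 [-3, 1, 3]]

For real matrices with standard dot products, the defining identity <Ax, y> = <x, A^* y> gives (Ax)^T y = x^T (A^*) y, i.e. x^T A^T y = x^T (A^*) y. Since this holds for all x, y, we must have A^* = A^T. Therefore
A^* =
[[0, 2, 1],
 [-3, 1, 3]].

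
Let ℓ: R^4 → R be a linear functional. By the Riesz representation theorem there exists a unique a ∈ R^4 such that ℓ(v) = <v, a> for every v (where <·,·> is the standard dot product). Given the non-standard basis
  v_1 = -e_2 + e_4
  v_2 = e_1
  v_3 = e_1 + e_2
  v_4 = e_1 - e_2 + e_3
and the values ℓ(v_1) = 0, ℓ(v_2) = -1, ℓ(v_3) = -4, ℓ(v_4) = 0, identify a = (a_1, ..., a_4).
a = (-1, -3, -2, -3)

Write a = (a_1, ..., a_4) in the standard basis. For each basis vector v_i, ℓ(v_i) = <v_i, a> is a linear equation in the a_j's. Collect the n equations into a matrix system V a = ℓ, where row i of V is v_i (expressed in the standard basis). Since V is invertible (lower-triangular with 1s on the diagonal, up to permutation), solve by back-substitution:
  V =
[[0, -1, 0, 1],
 [1, 0, 0, 0],
 [1, 1, 0, 0],
 [1, -1, 1, 0]]
  V a = (0, -1, -4, 0)
Solving gives a = (-1, -3, -2, -3).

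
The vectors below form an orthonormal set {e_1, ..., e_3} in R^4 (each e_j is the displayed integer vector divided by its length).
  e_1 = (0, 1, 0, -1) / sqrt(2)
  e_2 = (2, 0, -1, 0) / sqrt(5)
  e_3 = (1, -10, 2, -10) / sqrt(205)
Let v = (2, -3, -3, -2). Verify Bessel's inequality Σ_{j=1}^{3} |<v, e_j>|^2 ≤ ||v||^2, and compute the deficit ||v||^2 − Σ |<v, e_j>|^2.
Σ |<v, e_j>|^2 = 1691/82; ||v||^2 = 26; deficit = 441/82

Write each e_j = u_j / sqrt(<u_j, u_j>) where u_j is the displayed integer vector. Then <v, e_j> = <v, u_j> / sqrt(<u_j, u_j>), so |<v, e_j>|^2 = <v, u_j>^2 / <u_j, u_j>.
Coefficients: <v, e_1> = -1/sqrt(2), <v, e_2> = 7/sqrt(5), <v, e_3> = 46/sqrt(205).
Square and sum: Σ |<v, e_j>|^2 = 1691/82.
Compute ||v||^2 = v·v = 26.
Deficit = 26 − 1691/82 = 441/82 ≥ 0, confirming Bessel's inequality. (The deficit equals ||v − Σ <v,e_j> e_j||^2, the squared distance from v to span{e_j}.)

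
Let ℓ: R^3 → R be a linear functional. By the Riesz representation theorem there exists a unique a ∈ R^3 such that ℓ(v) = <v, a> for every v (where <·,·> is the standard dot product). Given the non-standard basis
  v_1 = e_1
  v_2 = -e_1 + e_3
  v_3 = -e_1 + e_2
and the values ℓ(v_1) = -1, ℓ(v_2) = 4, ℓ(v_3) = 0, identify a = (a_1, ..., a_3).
a = (-1, -1, 3)

Write a = (a_1, ..., a_3) in the standard basis. For each basis vector v_i, ℓ(v_i) = <v_i, a> is a linear equation in the a_j's. Collect the n equations into a matrix system V a = ℓ, where row i of V is v_i (expressed in the standard basis). Since V is invertible (lower-triangular with 1s on the diagonal, up to permutation), solve by back-substitution:
  V =
[[1, 0, 0],
 [-1, 0, 1],
 [-1, 1, 0]]
  V a = (-1, 4, 0)
Solving gives a = (-1, -1, 3).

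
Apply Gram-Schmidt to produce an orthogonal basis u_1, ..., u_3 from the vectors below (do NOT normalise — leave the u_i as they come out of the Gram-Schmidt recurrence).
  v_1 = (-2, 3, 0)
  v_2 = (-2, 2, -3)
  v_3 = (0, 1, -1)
Orthogonal basis:
  u_1 = (-2, 3, 0)
  u_2 = (-6/13, -4/13, -3)
  u_3 = (72/121, 48/121, -16/121)

Apply the Gram-Schmidt recurrence
  u_1 = v_1
  u_i = v_i − Σ_{j<i} ((v_i · u_j) / (u_j · u_j)) · u_j.

Step by step this gives:
  u_1 = (-2, 3, 0)
  u_2 = (-6/13, -4/13, -3)
  u_3 = (72/121, 48/121, -16/121)

Orthogonality check:
  u_2 · u_1 = 0 (should be 0)
  u_3 · u_1 = 0 (should be 0)
  u_3 · u_2 = 0 (should be 0)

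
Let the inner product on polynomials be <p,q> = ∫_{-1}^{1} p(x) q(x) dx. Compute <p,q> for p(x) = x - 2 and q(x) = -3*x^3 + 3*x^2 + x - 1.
<p,q> = -8/15

Expand the product: p(x)·q(x) = -3*x^4 + 9*x^3 - 5*x^2 - 3*x + 2.
∫_{-1}^{1} of each monomial x^k gives [2/(k+1) if k even, 0 if k odd]. Integrating term-by-term (or equivalently evaluating the antiderivative F(x) = -3*x^5/5 + 9*x^4/4 - 5*x^3/3 - 3*x^2/2 + 2*x at the endpoints):
  F(1) − F(−1) = 29/60 − (61/60) = -8/15.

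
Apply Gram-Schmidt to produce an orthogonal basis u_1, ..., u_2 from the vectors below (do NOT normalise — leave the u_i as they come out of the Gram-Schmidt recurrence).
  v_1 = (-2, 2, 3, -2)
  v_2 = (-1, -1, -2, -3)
Orthogonal basis:
  u_1 = (-2, 2, 3, -2)
  u_2 = (-1, -1, -2, -3)

Apply the Gram-Schmidt recurrence
  u_1 = v_1
  u_i = v_i − Σ_{j<i} ((v_i · u_j) / (u_j · u_j)) · u_j.

Step by step this gives:
  u_1 = (-2, 2, 3, -2)
  u_2 = (-1, -1, -2, -3)

Orthogonality check:
  u_2 · u_1 = 0 (should be 0)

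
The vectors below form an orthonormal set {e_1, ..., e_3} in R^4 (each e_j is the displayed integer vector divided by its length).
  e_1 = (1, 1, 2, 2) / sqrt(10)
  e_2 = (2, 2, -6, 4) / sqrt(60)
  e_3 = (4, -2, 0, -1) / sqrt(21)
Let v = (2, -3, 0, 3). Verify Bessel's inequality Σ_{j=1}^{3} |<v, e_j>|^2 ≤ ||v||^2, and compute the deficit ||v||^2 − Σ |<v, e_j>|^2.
Σ |<v, e_j>|^2 = 139/14; ||v||^2 = 22; deficit = 169/14

Write each e_j = u_j / sqrt(<u_j, u_j>) where u_j is the displayed integer vector. Then <v, e_j> = <v, u_j> / sqrt(<u_j, u_j>), so |<v, e_j>|^2 = <v, u_j>^2 / <u_j, u_j>.
Coefficients: <v, e_1> = 5/sqrt(10), <v, e_2> = 10/sqrt(60), <v, e_3> = 11/sqrt(21).
Square and sum: Σ |<v, e_j>|^2 = 139/14.
Compute ||v||^2 = v·v = 22.
Deficit = 22 − 139/14 = 169/14 ≥ 0, confirming Bessel's inequality. (The deficit equals ||v − Σ <v,e_j> e_j||^2, the squared distance from v to span{e_j}.)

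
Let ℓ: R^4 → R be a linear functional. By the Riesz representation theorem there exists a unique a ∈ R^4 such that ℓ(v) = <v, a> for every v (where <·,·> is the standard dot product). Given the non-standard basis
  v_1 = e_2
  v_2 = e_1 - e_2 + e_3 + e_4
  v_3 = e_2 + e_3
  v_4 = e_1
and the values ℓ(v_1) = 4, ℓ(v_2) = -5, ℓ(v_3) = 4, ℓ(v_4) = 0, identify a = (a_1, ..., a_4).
a = (0, 4, 0, -1)

Write a = (a_1, ..., a_4) in the standard basis. For each basis vector v_i, ℓ(v_i) = <v_i, a> is a linear equation in the a_j's. Collect the n equations into a matrix system V a = ℓ, where row i of V is v_i (expressed in the standard basis). Since V is invertible (lower-triangular with 1s on the diagonal, up to permutation), solve by back-substitution:
  V =
[[0, 1, 0, 0],
 [1, -1, 1, 1],
 [0, 1, 1, 0],
 [1, 0, 0, 0]]
  V a = (4, -5, 4, 0)
Solving gives a = (0, 4, 0, -1).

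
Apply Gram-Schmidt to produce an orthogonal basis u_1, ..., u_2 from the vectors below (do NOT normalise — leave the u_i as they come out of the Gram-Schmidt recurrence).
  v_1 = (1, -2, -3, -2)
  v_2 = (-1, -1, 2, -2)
Orthogonal basis:
  u_1 = (1, -2, -3, -2)
  u_2 = (-17/18, -10/9, 11/6, -19/9)

Apply the Gram-Schmidt recurrence
  u_1 = v_1
  u_i = v_i − Σ_{j<i} ((v_i · u_j) / (u_j · u_j)) · u_j.

Step by step this gives:
  u_1 = (1, -2, -3, -2)
  u_2 = (-17/18, -10/9, 11/6, -19/9)

Orthogonality check:
  u_2 · u_1 = 0 (should be 0)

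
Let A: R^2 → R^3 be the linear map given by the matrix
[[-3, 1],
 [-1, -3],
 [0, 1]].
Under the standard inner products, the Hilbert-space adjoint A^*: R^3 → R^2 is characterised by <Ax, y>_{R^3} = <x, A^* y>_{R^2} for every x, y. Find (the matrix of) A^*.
A^* = A^T =
[[-3, -1, 0],
 [1, -3, 1]]

For real matrices with standard dot products, the defining identity <Ax, y> = <x, A^* y> gives (Ax)^T y = x^T (A^*) y, i.e. x^T A^T y = x^T (A^*) y. Since this holds for all x, y, we must have A^* = A^T. Therefore
A^* =
[[-3, -1, 0],
 [1, -3, 1]].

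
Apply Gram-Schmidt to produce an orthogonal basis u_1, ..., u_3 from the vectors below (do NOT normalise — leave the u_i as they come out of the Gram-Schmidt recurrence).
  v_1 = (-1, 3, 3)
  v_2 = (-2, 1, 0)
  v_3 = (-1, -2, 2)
Orthogonal basis:
  u_1 = (-1, 3, 3)
  u_2 = (-33/19, 4/19, -15/19)
  u_3 = (-15/14, -15/7, 25/14)

Apply the Gram-Schmidt recurrence
  u_1 = v_1
  u_i = v_i − Σ_{j<i} ((v_i · u_j) / (u_j · u_j)) · u_j.

Step by step this gives:
  u_1 = (-1, 3, 3)
  u_2 = (-33/19, 4/19, -15/19)
  u_3 = (-15/14, -15/7, 25/14)

Orthogonality check:
  u_2 · u_1 = 0 (should be 0)
  u_3 · u_1 = 0 (should be 0)
  u_3 · u_2 = 0 (should be 0)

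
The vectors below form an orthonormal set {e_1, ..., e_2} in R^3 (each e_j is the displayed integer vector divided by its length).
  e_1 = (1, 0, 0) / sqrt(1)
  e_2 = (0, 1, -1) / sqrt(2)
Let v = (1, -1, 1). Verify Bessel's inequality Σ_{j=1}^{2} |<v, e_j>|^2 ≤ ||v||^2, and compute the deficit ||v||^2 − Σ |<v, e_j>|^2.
Σ |<v, e_j>|^2 = 3; ||v||^2 = 3; deficit = 0

Write each e_j = u_j / sqrt(<u_j, u_j>) where u_j is the displayed integer vector. Then <v, e_j> = <v, u_j> / sqrt(<u_j, u_j>), so |<v, e_j>|^2 = <v, u_j>^2 / <u_j, u_j>.
Coefficients: <v, e_1> = 1/sqrt(1), <v, e_2> = -2/sqrt(2).
Square and sum: Σ |<v, e_j>|^2 = 3.
Compute ||v||^2 = v·v = 3.
Deficit = 3 − 3 = 0 ≥ 0, confirming Bessel's inequality. (The deficit equals ||v − Σ <v,e_j> e_j||^2, the squared distance from v to span{e_j}.)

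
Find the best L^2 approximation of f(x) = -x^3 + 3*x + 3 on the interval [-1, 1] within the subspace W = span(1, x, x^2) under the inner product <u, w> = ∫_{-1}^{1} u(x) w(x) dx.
g(x) = 12*x/5 + 3

The best approximation g ∈ W is the orthogonal projection of f onto W. Writing g = a_0 + a_1 x + a_2 x^2, the coefficients solve the normal equations G · a = b where
  G_{ij} = <φ_i, φ_j> and b_i = <f, φ_i>, with φ_0 = 1, φ_1 = x, φ_2 = x^2.
G =
  [2, 0, 2/3]
  [0, 2/3, 0]
  [2/3, 0, 2/5],
b = (6, 8/5, 2).
Solving gives a_0 = 3, a_1 = 12/5, a_2 = 0, so
  g(x) = 12*x/5 + 3.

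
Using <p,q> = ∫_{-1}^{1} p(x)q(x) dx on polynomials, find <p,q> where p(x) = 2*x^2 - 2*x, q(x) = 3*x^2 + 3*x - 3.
<p,q> = -28/5

Expand the product: p(x)·q(x) = 6*x^4 - 12*x^2 + 6*x.
∫_{-1}^{1} of each monomial x^k gives [2/(k+1) if k even, 0 if k odd]. Integrating term-by-term (or equivalently evaluating the antiderivative F(x) = 6*x^5/5 - 4*x^3 + 3*x^2 at the endpoints):
  F(1) − F(−1) = 1/5 − (29/5) = -28/5.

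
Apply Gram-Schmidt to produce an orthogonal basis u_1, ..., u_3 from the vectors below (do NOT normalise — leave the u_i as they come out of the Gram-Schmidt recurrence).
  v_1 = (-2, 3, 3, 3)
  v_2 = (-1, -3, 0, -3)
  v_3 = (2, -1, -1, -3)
Orthogonal basis:
  u_1 = (-2, 3, 3, 3)
  u_2 = (-63/31, -45/31, 48/31, -45/31)
  u_3 = (30/37, 32/37, 30/37, -42/37)

Apply the Gram-Schmidt recurrence
  u_1 = v_1
  u_i = v_i − Σ_{j<i} ((v_i · u_j) / (u_j · u_j)) · u_j.

Step by step this gives:
  u_1 = (-2, 3, 3, 3)
  u_2 = (-63/31, -45/31, 48/31, -45/31)
  u_3 = (30/37, 32/37, 30/37, -42/37)

Orthogonality check:
  u_2 · u_1 = 0 (should be 0)
  u_3 · u_1 = 0 (should be 0)
  u_3 · u_2 = 0 (should be 0)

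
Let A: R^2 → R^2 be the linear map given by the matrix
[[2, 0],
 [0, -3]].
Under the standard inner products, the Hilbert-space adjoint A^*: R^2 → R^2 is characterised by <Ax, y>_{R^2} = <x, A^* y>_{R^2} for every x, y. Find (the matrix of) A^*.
A^* = A^T =
[[2, 0],
 [0, -3]]

For real matrices with standard dot products, the defining identity <Ax, y> = <x, A^* y> gives (Ax)^T y = x^T (A^*) y, i.e. x^T A^T y = x^T (A^*) y. Since this holds for all x, y, we must have A^* = A^T. Therefore
A^* =
[[2, 0],
 [0, -3]].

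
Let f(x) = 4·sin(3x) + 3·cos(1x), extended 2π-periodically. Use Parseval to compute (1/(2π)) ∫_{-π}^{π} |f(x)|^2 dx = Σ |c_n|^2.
Σ |c_n|^2 = 25/2

Expand |f|^2 and use orthogonality of {sin(nx), cos(mx)} on [-π, π]:
  ∫_{-π}^{π} sin(nx)^2 dx = π, ∫ cos(mx)^2 dx = π, and cross terms integrate to 0.
So ∫_{-π}^{π} f(x)^2 dx = 4^2 · π + 3^2 · π = (16 + 9)π.
Divide by 2π: (16 + 9)/2 = 25/2.
By Parseval, this equals Σ |c_n|^2.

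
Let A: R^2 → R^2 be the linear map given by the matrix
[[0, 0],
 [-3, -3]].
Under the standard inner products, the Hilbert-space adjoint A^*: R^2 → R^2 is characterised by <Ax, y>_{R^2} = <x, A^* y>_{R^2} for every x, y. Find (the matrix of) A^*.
A^* = A^T =
[[0, -3],
 [0, -3]]

For real matrices with standard dot products, the defining identity <Ax, y> = <x, A^* y> gives (Ax)^T y = x^T (A^*) y, i.e. x^T A^T y = x^T (A^*) y. Since this holds for all x, y, we must have A^* = A^T. Therefore
A^* =
[[0, -3],
 [0, -3]].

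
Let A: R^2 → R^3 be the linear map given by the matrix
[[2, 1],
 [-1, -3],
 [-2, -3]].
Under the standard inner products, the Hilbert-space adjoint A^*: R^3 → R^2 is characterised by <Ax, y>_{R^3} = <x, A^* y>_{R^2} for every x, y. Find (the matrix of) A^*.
A^* = A^T =
[[2, -1, -2],
 [1, -3, -3]]

For real matrices with standard dot products, the defining identity <Ax, y> = <x, A^* y> gives (Ax)^T y = x^T (A^*) y, i.e. x^T A^T y = x^T (A^*) y. Since this holds for all x, y, we must have A^* = A^T. Therefore
A^* =
[[2, -1, -2],
 [1, -3, -3]].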